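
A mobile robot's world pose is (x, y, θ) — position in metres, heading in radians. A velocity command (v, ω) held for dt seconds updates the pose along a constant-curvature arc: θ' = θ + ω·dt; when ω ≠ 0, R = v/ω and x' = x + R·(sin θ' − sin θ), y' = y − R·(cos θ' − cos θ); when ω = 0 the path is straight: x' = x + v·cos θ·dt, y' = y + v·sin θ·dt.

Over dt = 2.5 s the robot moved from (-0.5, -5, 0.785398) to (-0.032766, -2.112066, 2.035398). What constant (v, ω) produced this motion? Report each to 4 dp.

Δθ = 2.035398 − 0.785398 = 1.250000
ω = Δθ/dt = 1.250000/2.5 = 0.5000
R = −Δy/(cos θ' − cos θ) = 2.5000
v = R·ω = 2.5000·0.5000 = 1.2500

v = 1.2500, ω = 0.5000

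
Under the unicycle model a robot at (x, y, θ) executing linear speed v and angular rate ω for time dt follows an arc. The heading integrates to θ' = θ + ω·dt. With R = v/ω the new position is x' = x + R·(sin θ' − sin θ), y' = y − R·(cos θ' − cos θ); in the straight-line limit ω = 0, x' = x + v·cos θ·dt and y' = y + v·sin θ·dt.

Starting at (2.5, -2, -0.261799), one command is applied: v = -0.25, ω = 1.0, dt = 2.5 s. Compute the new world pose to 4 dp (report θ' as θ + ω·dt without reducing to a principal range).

(2.2389, -2.3962, 2.2382)

θ' = -0.2618 + 1.0·2.5 = 2.2382
R = v/ω = -0.25/1.0 = -0.2500
x' = 2.5 + -0.2500·(sin 2.2382 − sin -0.2618) = 2.2389
y' = -2 − -0.2500·(cos 2.2382 − cos -0.2618) = -2.3962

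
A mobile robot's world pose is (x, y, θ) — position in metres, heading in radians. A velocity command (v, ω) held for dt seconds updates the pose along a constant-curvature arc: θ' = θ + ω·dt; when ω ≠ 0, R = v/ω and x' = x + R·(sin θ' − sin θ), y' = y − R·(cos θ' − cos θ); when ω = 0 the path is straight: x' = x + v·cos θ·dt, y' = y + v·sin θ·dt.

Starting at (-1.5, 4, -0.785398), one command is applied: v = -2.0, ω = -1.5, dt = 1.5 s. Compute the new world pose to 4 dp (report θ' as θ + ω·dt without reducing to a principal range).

θ' = -0.7854 + -1.5·1.5 = -3.0354
R = v/ω = -2.0/-1.5 = 1.3333
x' = -1.5 + 1.3333·(sin -3.0354 − sin -0.7854) = -0.6985
y' = 4 − 1.3333·(cos -3.0354 − cos -0.7854) = 6.2686

(-0.6985, 6.2686, -3.0354)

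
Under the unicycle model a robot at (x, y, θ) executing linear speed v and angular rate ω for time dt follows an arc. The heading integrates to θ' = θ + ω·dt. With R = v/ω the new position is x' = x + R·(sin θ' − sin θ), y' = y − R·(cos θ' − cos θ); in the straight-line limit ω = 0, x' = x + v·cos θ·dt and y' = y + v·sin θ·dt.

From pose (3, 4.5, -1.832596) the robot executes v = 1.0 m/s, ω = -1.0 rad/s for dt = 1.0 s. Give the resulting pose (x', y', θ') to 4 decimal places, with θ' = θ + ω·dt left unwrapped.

(2.3382, 3.8062, -2.8326)

θ' = -1.8326 + -1.0·1.0 = -2.8326
R = v/ω = 1.0/-1.0 = -1.0000
x' = 3 + -1.0000·(sin -2.8326 − sin -1.8326) = 2.3382
y' = 4.5 − -1.0000·(cos -2.8326 − cos -1.8326) = 3.8062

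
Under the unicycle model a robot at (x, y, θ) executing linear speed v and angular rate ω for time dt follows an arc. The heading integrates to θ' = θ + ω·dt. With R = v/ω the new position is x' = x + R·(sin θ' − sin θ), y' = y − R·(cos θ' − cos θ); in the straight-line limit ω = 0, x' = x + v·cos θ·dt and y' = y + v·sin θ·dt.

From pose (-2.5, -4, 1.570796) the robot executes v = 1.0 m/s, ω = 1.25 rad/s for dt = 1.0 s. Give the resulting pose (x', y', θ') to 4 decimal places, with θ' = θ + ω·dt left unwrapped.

(-3.0477, -3.2408, 2.8208)

θ' = 1.5708 + 1.25·1.0 = 2.8208
R = v/ω = 1.0/1.25 = 0.8000
x' = -2.5 + 0.8000·(sin 2.8208 − sin 1.5708) = -3.0477
y' = -4 − 0.8000·(cos 2.8208 − cos 1.5708) = -3.2408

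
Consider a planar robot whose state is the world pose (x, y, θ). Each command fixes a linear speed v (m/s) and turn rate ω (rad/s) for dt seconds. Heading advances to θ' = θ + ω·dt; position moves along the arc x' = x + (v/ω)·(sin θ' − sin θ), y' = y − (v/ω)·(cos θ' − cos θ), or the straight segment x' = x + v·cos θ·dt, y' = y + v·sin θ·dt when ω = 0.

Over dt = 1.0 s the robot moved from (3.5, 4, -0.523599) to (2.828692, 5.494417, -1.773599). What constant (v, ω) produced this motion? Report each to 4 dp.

v = -1.7500, ω = -1.2500

Δθ = -1.773599 − -0.523599 = -1.250000
ω = Δθ/dt = -1.250000/1.0 = -1.2500
R = −Δy/(cos θ' − cos θ) = 1.4000
v = R·ω = 1.4000·-1.2500 = -1.7500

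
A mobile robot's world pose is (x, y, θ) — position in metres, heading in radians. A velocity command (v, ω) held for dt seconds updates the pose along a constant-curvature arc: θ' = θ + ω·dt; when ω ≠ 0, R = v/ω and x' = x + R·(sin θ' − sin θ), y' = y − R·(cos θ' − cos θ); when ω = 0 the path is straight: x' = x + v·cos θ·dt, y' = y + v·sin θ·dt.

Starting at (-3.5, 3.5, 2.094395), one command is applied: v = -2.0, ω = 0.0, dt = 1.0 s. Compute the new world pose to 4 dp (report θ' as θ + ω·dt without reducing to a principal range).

θ' = 2.0944 + 0.0·1.0 = 2.0944
ω = 0 → straight: x' = -3.5 + -2.0·cos(2.0944)·1.0 = -2.5000
y' = 3.5 + -2.0·sin(2.0944)·1.0 = 1.7679

(-2.5000, 1.7679, 2.0944)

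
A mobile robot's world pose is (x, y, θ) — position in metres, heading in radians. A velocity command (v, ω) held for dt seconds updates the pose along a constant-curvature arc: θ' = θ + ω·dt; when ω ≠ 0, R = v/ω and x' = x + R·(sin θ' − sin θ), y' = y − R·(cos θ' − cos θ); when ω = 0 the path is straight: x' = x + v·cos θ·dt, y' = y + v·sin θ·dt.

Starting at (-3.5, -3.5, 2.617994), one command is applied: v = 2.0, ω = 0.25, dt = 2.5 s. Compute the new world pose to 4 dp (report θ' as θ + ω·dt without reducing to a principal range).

(-8.3098, -2.4693, 3.2430)

θ' = 2.6180 + 0.25·2.5 = 3.2430
R = v/ω = 2.0/0.25 = 8.0000
x' = -3.5 + 8.0000·(sin 3.2430 − sin 2.6180) = -8.3098
y' = -3.5 − 8.0000·(cos 3.2430 − cos 2.6180) = -2.4693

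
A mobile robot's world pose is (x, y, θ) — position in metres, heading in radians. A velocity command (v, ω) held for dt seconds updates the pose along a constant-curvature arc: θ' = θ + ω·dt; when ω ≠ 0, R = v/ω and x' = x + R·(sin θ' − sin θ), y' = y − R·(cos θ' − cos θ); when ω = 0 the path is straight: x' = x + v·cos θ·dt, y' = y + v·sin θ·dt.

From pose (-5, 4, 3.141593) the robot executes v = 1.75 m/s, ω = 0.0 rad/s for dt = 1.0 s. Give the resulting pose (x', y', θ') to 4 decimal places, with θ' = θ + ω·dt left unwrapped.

θ' = 3.1416 + 0.0·1.0 = 3.1416
ω = 0 → straight: x' = -5 + 1.75·cos(3.1416)·1.0 = -6.7500
y' = 4 + 1.75·sin(3.1416)·1.0 = 4.0000

(-6.7500, 4.0000, 3.1416)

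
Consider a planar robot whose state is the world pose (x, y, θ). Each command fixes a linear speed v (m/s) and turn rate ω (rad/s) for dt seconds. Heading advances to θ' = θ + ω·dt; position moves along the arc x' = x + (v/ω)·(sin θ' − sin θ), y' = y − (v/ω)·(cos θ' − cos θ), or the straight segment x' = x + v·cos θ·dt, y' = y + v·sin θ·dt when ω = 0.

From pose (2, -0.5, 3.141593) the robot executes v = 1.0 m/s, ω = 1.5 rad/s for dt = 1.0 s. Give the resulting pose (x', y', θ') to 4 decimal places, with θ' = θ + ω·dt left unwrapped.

θ' = 3.1416 + 1.5·1.0 = 4.6416
R = v/ω = 1.0/1.5 = 0.6667
x' = 2 + 0.6667·(sin 4.6416 − sin 3.1416) = 1.3350
y' = -0.5 − 0.6667·(cos 4.6416 − cos 3.1416) = -1.1195

(1.3350, -1.1195, 4.6416)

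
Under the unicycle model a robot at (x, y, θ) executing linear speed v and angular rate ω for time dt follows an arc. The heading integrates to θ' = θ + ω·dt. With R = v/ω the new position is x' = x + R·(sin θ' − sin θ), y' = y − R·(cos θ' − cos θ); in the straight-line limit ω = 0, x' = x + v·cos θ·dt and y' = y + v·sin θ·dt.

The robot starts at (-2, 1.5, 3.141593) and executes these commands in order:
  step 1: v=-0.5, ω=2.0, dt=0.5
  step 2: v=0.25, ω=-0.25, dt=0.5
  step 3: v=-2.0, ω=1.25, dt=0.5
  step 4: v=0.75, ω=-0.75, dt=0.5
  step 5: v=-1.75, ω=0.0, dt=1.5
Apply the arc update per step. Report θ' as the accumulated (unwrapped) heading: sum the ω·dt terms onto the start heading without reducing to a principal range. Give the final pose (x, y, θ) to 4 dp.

(-0.4590, 4.4347, 4.2666)

step 1: θ'=4.1416 (R=-0.2500) → pose (-1.7896, 1.6149, 4.1416)
step 2: θ'=4.0166 (R=-1.0000) → pose (-1.8636, 1.5142, 4.0166)
step 3: θ'=4.6416 (R=-1.6000) → pose (-1.4956, 2.4266, 4.6416)
step 4: θ'=4.2666 (R=-1.0000) → pose (-1.5909, 2.0662, 4.2666)
step 5: θ'=4.2666 (straight) → pose (-0.4590, 4.4347, 4.2666)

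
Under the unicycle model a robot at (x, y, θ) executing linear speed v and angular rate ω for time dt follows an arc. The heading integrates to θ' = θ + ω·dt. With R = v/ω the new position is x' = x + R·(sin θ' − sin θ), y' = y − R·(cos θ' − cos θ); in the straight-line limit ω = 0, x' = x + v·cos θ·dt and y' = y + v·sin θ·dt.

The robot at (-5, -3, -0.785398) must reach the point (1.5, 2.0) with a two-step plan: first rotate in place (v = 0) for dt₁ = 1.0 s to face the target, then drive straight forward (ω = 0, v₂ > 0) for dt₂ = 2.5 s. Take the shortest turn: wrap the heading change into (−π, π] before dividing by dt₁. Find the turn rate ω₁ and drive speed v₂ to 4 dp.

ω₁ = 1.4411, v₂ = 3.2802

heading to target = atan2(2−-3, 1.5−-5) = 0.6557
Δθ = wrap(0.6557 − -0.7854) = 1.4411; ω₁ = Δθ/dt₁ = 1.4411
distance = √((1.5−-5)² + (2−-3)²) = 8.2006; v₂ = distance/dt₂ = 3.2802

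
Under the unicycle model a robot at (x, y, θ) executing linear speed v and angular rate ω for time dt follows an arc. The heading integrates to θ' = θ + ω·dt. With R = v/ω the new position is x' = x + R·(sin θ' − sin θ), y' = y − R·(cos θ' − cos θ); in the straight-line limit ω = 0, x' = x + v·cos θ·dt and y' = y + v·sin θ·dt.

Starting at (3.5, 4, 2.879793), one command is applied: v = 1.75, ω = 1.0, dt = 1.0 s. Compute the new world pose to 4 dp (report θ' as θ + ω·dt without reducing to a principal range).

(1.8694, 3.6041, 3.8798)

θ' = 2.8798 + 1.0·1.0 = 3.8798
R = v/ω = 1.75/1.0 = 1.7500
x' = 3.5 + 1.7500·(sin 3.8798 − sin 2.8798) = 1.8694
y' = 4 − 1.7500·(cos 3.8798 − cos 2.8798) = 3.6041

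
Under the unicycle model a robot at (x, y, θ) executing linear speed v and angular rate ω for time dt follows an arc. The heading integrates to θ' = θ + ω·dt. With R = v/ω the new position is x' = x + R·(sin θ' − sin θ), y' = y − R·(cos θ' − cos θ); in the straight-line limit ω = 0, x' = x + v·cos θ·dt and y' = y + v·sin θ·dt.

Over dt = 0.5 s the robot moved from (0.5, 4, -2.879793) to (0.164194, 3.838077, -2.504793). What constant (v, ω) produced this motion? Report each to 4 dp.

Δθ = -2.504793 − -2.879793 = 0.375000
ω = Δθ/dt = 0.375000/0.5 = 0.7500
R = Δx/(sin θ' − sin θ) = 1.0000
v = R·ω = 1.0000·0.7500 = 0.7500

v = 0.7500, ω = 0.7500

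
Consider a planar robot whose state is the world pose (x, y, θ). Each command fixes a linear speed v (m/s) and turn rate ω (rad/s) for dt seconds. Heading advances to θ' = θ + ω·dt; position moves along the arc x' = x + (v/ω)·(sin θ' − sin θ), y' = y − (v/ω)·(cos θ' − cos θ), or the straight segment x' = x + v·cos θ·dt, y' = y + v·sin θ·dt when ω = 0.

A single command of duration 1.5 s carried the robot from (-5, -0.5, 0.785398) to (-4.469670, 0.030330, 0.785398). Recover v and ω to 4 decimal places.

v = 0.5000, ω = 0.0000

Δθ = 0.785398 − 0.785398 = 0.000000
ω = Δθ/dt = 0.000000/1.5 = 0.0000
ω = 0 → v = (Δx·cos θ + Δy·sin θ)/dt = 0.5000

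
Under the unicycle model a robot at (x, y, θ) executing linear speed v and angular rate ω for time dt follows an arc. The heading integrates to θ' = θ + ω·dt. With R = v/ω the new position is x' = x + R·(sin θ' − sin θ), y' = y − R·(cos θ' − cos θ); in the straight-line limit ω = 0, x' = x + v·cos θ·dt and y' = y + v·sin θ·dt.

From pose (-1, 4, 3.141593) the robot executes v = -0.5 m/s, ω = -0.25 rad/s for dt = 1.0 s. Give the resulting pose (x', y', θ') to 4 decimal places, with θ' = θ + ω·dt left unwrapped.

θ' = 3.1416 + -0.25·1.0 = 2.8916
R = v/ω = -0.5/-0.25 = 2.0000
x' = -1 + 2.0000·(sin 2.8916 − sin 3.1416) = -0.5052
y' = 4 − 2.0000·(cos 2.8916 − cos 3.1416) = 3.9378

(-0.5052, 3.9378, 2.8916)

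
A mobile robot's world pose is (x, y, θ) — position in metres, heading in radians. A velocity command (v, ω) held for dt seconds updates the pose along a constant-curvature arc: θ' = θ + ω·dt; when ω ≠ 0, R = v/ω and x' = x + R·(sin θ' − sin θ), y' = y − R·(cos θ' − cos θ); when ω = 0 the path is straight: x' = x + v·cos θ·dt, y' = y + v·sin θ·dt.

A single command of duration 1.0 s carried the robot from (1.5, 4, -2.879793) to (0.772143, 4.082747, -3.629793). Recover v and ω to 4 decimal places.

Δθ = -3.629793 − -2.879793 = -0.750000
ω = Δθ/dt = -0.750000/1.0 = -0.7500
R = Δx/(sin θ' − sin θ) = -1.0000
v = R·ω = -1.0000·-0.7500 = 0.7500

v = 0.7500, ω = -0.7500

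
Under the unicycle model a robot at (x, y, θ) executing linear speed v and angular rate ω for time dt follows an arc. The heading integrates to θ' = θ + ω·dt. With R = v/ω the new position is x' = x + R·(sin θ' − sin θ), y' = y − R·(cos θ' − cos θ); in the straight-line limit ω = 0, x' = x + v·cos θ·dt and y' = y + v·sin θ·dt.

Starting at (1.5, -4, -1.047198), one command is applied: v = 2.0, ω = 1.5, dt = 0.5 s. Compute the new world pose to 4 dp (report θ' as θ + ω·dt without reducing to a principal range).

(2.2642, -4.6082, -0.2972)

θ' = -1.0472 + 1.5·0.5 = -0.2972
R = v/ω = 2.0/1.5 = 1.3333
x' = 1.5 + 1.3333·(sin -0.2972 − sin -1.0472) = 2.2642
y' = -4 − 1.3333·(cos -0.2972 − cos -1.0472) = -4.6082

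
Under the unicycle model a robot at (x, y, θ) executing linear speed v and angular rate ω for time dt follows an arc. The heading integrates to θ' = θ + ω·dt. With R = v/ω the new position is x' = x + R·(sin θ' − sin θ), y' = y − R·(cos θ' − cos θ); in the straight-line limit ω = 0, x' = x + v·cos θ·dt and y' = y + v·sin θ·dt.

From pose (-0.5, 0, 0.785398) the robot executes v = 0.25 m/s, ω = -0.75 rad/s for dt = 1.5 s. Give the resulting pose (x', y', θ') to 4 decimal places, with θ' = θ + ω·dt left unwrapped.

(-0.1533, 0.0786, -0.3396)

θ' = 0.7854 + -0.75·1.5 = -0.3396
R = v/ω = 0.25/-0.75 = -0.3333
x' = -0.5 + -0.3333·(sin -0.3396 − sin 0.7854) = -0.1533
y' = 0 − -0.3333·(cos -0.3396 − cos 0.7854) = 0.0786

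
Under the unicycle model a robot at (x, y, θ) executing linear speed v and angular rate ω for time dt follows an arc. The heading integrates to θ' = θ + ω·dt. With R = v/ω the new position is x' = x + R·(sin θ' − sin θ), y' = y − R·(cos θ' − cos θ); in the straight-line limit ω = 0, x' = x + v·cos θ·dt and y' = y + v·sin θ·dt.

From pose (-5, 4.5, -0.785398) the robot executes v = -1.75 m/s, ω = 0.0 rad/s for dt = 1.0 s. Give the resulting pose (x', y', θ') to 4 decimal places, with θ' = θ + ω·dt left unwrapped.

(-6.2374, 5.7374, -0.7854)

θ' = -0.7854 + 0.0·1.0 = -0.7854
ω = 0 → straight: x' = -5 + -1.75·cos(-0.7854)·1.0 = -6.2374
y' = 4.5 + -1.75·sin(-0.7854)·1.0 = 5.7374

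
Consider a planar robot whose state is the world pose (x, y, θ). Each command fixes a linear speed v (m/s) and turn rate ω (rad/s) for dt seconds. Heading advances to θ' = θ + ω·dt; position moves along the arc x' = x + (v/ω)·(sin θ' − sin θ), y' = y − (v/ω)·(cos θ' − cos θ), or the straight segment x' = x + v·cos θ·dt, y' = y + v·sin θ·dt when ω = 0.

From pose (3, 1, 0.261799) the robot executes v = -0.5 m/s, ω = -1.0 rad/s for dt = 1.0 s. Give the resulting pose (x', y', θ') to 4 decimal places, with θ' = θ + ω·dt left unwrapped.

θ' = 0.2618 + -1.0·1.0 = -0.7382
R = v/ω = -0.5/-1.0 = 0.5000
x' = 3 + 0.5000·(sin -0.7382 − sin 0.2618) = 2.5341
y' = 1 − 0.5000·(cos -0.7382 − cos 0.2618) = 1.1131

(2.5341, 1.1131, -0.7382)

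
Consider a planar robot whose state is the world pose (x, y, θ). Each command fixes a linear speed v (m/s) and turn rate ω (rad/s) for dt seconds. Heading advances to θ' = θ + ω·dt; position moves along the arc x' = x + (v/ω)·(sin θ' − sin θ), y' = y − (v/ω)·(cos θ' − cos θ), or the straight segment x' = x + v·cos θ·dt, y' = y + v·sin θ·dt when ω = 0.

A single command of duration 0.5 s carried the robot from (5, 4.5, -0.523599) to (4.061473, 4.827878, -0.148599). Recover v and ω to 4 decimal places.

v = -2.0000, ω = 0.7500

Δθ = -0.148599 − -0.523599 = 0.375000
ω = Δθ/dt = 0.375000/0.5 = 0.7500
R = Δx/(sin θ' − sin θ) = -2.6667
v = R·ω = -2.6667·0.7500 = -2.0000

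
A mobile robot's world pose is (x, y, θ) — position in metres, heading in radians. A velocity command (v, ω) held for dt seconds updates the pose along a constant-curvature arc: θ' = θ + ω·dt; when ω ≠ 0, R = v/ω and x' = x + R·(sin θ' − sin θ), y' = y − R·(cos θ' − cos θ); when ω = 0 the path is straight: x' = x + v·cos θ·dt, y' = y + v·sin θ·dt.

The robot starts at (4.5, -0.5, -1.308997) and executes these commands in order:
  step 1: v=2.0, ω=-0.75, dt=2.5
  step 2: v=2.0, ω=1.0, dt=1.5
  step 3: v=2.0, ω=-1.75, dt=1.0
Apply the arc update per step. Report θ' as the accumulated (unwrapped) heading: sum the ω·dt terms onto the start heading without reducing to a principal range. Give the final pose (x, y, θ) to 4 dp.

(-1.7258, -6.5920, -3.4340)

step 1: θ'=-3.1840 (R=-2.6667) → pose (1.8112, -3.8545, -3.1840)
step 2: θ'=-1.6840 (R=2.0000) → pose (-0.2608, -5.6267, -1.6840)
step 3: θ'=-3.4340 (R=-1.1429) → pose (-1.7258, -6.5920, -3.4340)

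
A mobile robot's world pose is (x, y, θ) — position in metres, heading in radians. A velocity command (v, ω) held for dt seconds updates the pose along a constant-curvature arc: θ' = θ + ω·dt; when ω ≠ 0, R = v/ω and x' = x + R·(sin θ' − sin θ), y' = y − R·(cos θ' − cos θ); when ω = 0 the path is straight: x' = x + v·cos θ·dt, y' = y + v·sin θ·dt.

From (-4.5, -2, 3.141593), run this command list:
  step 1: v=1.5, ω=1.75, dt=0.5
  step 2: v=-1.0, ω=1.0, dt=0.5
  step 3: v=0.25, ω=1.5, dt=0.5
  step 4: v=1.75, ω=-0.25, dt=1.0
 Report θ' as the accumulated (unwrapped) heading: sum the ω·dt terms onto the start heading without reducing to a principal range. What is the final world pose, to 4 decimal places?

(-4.1964, -3.5685, 5.0166)

step 1: θ'=4.0166 (R=0.8571) → pose (-5.1579, -2.3077, 4.0166)
step 2: θ'=4.5166 (R=-1.0000) → pose (-4.9445, -1.8613, 4.5166)
step 3: θ'=5.2666 (R=0.1667) → pose (-4.9228, -1.9814, 5.2666)
step 4: θ'=5.0166 (R=-7.0000) → pose (-4.1964, -3.5685, 5.0166)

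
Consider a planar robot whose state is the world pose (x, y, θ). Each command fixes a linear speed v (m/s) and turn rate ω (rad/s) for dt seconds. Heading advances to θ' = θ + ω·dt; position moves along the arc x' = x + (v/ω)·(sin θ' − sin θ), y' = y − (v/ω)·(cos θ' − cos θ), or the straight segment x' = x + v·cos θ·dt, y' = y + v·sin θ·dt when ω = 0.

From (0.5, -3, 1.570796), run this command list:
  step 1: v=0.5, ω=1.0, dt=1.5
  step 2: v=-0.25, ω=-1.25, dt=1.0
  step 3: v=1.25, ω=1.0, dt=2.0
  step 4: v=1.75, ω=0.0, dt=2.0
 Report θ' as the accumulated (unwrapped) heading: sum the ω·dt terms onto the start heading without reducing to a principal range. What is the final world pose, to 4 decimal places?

(-4.5046, -4.1865, 3.8208)

step 1: θ'=3.0708 (R=0.5000) → pose (0.0354, -2.5013, 3.0708)
step 2: θ'=1.8208 (R=0.2000) → pose (0.2150, -2.6513, 1.8208)
step 3: θ'=3.8208 (R=1.2500) → pose (-1.7814, -1.9879, 3.8208)
step 4: θ'=3.8208 (straight) → pose (-4.5046, -4.1865, 3.8208)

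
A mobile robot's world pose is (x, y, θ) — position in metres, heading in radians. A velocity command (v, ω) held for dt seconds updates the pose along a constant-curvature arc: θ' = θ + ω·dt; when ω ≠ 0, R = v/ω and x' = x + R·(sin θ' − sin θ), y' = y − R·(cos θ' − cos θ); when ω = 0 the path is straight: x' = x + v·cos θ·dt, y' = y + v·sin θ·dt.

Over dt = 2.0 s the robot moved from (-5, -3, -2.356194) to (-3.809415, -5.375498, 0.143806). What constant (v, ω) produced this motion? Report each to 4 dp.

Δθ = 0.143806 − -2.356194 = 2.500000
ω = Δθ/dt = 2.500000/2.0 = 1.2500
R = −Δy/(cos θ' − cos θ) = 1.4000
v = R·ω = 1.4000·1.2500 = 1.7500

v = 1.7500, ω = 1.2500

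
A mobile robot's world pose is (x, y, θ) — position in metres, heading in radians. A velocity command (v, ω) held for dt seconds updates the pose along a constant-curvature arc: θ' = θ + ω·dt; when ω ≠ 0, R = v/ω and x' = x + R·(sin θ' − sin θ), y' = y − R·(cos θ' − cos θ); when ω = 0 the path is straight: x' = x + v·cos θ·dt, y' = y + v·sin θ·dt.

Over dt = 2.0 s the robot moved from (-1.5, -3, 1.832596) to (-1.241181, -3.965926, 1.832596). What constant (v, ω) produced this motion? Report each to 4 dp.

v = -0.5000, ω = 0.0000

Δθ = 1.832596 − 1.832596 = 0.000000
ω = Δθ/dt = 0.000000/2.0 = 0.0000
ω = 0 → v = (Δx·cos θ + Δy·sin θ)/dt = -0.5000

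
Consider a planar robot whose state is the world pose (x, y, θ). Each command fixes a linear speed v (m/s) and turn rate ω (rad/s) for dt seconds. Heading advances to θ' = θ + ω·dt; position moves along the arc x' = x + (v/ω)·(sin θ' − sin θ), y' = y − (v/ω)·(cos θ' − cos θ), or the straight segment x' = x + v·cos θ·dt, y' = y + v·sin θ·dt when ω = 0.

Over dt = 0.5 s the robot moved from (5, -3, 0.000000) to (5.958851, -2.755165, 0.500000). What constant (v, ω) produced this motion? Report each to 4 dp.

Δθ = 0.500000 − 0.000000 = 0.500000
ω = Δθ/dt = 0.500000/0.5 = 1.0000
R = Δx/(sin θ' − sin θ) = 2.0000
v = R·ω = 2.0000·1.0000 = 2.0000

v = 2.0000, ω = 1.0000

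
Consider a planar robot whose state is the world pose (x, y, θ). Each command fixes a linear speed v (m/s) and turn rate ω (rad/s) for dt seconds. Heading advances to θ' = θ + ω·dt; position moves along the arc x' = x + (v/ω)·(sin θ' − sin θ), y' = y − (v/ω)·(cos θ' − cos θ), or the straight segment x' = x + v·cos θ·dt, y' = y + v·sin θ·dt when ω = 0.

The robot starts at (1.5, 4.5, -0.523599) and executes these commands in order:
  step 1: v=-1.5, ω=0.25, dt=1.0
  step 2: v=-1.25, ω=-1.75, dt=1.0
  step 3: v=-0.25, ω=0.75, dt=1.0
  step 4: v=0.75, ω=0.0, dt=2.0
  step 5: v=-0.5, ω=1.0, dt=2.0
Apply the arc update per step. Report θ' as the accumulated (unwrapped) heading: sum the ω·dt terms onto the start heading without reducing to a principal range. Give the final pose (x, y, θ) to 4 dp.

(-0.6800, 5.1175, 0.7264)

step 1: θ'=-0.2736 (R=-6.0000) → pose (0.1212, 5.0807, -0.2736)
step 2: θ'=-2.0236 (R=0.7143) → pose (-0.3281, 6.0809, -2.0236)
step 3: θ'=-1.2736 (R=-0.3333) → pose (-0.3091, 6.3243, -1.2736)
step 4: θ'=-1.2736 (straight) → pose (0.1301, 4.8901, -1.2736)
step 5: θ'=0.7264 (R=-0.5000) → pose (-0.6800, 5.1175, 0.7264)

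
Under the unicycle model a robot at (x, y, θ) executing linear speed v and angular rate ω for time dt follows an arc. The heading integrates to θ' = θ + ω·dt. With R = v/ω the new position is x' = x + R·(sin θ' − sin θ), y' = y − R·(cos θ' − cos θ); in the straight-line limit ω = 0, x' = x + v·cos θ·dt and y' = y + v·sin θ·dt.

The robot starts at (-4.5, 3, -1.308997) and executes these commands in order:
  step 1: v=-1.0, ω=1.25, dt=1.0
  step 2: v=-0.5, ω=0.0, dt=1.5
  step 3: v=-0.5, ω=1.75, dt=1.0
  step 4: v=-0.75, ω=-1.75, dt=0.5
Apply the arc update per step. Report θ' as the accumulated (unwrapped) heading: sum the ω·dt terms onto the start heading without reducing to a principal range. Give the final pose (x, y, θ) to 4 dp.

step 1: θ'=-0.0590 (R=-0.8000) → pose (-5.2256, 3.5916, -0.0590)
step 2: θ'=-0.0590 (straight) → pose (-5.9743, 3.6358, -0.0590)
step 3: θ'=1.6910 (R=-0.2857) → pose (-6.2748, 3.3163, 1.6910)
step 4: θ'=0.8160 (R=0.4286) → pose (-6.3881, 2.9713, 0.8160)

(-6.3881, 2.9713, 0.8160)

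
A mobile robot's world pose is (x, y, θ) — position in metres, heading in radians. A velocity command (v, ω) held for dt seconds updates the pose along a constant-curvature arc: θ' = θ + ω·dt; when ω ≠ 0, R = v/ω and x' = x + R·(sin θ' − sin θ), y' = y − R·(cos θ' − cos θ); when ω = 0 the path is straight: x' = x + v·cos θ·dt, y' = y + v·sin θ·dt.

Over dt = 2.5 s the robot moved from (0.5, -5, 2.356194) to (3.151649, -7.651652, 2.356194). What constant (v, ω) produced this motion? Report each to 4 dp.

Δθ = 2.356194 − 2.356194 = 0.000000
ω = Δθ/dt = 0.000000/2.5 = 0.0000
ω = 0 → v = (Δx·cos θ + Δy·sin θ)/dt = -1.5000

v = -1.5000, ω = 0.0000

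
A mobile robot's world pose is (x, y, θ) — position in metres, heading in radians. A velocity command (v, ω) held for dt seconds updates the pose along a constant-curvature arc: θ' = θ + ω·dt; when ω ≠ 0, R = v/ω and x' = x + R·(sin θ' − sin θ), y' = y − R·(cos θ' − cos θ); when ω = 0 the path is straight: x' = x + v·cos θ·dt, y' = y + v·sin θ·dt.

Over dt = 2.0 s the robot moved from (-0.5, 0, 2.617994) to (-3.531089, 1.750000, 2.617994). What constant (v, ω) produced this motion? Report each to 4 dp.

v = 1.7500, ω = 0.0000

Δθ = 2.617994 − 2.617994 = 0.000000
ω = Δθ/dt = 0.000000/2.0 = 0.0000
ω = 0 → v = (Δx·cos θ + Δy·sin θ)/dt = 1.7500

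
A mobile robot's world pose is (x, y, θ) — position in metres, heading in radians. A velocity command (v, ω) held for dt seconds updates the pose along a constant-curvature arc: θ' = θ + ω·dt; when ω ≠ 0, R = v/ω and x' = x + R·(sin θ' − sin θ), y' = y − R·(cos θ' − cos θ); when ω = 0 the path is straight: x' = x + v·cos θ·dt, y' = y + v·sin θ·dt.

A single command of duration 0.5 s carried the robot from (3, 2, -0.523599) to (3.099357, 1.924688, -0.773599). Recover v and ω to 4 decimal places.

Δθ = -0.773599 − -0.523599 = -0.250000
ω = Δθ/dt = -0.250000/0.5 = -0.5000
R = Δx/(sin θ' − sin θ) = -0.5000
v = R·ω = -0.5000·-0.5000 = 0.2500

v = 0.2500, ω = -0.5000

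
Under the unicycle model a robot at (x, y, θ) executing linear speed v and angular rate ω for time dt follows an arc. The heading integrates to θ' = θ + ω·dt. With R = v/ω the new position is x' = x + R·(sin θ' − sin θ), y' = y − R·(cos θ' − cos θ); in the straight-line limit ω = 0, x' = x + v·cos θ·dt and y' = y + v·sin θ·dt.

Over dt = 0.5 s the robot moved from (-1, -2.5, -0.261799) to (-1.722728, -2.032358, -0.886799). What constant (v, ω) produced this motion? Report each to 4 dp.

v = -1.7500, ω = -1.2500

Δθ = -0.886799 − -0.261799 = -0.625000
ω = Δθ/dt = -0.625000/0.5 = -1.2500
R = Δx/(sin θ' − sin θ) = 1.4000
v = R·ω = 1.4000·-1.2500 = -1.7500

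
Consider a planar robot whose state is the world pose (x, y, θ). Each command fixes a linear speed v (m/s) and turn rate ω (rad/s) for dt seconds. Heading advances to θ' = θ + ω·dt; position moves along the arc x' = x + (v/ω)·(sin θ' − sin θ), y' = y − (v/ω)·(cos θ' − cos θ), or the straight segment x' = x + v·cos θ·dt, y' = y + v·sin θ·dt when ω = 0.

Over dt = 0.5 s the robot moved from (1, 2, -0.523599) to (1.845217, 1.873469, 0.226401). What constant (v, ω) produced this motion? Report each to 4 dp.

Δθ = 0.226401 − -0.523599 = 0.750000
ω = Δθ/dt = 0.750000/0.5 = 1.5000
R = Δx/(sin θ' − sin θ) = 1.1667
v = R·ω = 1.1667·1.5000 = 1.7500

v = 1.7500, ω = 1.5000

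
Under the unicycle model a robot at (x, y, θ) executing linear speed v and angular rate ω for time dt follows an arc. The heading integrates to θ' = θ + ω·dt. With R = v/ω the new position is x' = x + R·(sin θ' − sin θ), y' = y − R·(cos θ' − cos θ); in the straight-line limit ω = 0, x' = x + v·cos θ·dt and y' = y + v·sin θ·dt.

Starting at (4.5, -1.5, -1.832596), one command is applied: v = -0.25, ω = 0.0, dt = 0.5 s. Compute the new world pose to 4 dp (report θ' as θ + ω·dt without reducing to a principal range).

θ' = -1.8326 + 0.0·0.5 = -1.8326
ω = 0 → straight: x' = 4.5 + -0.25·cos(-1.8326)·0.5 = 4.5324
y' = -1.5 + -0.25·sin(-1.8326)·0.5 = -1.3793

(4.5324, -1.3793, -1.8326)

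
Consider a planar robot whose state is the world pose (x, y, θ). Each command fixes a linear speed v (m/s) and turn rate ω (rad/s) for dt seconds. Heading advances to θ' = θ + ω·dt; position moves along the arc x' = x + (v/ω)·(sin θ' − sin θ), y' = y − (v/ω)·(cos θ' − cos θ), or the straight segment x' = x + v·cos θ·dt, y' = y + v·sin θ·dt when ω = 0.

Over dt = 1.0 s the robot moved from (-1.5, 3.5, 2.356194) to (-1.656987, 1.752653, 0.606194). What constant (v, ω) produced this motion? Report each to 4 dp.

v = -2.0000, ω = -1.7500

Δθ = 0.606194 − 2.356194 = -1.750000
ω = Δθ/dt = -1.750000/1.0 = -1.7500
R = −Δy/(cos θ' − cos θ) = 1.1429
v = R·ω = 1.1429·-1.7500 = -2.0000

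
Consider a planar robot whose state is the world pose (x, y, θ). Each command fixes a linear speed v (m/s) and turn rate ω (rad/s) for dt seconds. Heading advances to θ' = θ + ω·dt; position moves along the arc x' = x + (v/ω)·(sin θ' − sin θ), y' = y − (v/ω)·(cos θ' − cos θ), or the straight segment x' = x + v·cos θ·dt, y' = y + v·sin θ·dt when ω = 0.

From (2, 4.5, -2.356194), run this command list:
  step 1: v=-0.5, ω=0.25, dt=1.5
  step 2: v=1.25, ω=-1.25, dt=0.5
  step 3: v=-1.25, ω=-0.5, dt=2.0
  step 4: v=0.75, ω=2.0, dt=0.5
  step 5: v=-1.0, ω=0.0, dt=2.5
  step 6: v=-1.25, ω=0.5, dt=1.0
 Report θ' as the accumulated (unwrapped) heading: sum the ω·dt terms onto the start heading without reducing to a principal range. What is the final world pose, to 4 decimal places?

(7.0741, 6.8775, -2.1062)

step 1: θ'=-1.9812 (R=-2.0000) → pose (2.4197, 5.1163, -1.9812)
step 2: θ'=-2.6062 (R=-1.0000) → pose (2.0129, 4.6552, -2.6062)
step 3: θ'=-3.6062 (R=2.5000) → pose (4.4086, 4.7400, -3.6062)
step 4: θ'=-2.6062 (R=0.3750) → pose (4.0492, 4.7273, -2.6062)
step 5: θ'=-2.6062 (straight) → pose (6.1994, 6.0027, -2.6062)
step 6: θ'=-2.1062 (R=-2.5000) → pose (7.0741, 6.8775, -2.1062)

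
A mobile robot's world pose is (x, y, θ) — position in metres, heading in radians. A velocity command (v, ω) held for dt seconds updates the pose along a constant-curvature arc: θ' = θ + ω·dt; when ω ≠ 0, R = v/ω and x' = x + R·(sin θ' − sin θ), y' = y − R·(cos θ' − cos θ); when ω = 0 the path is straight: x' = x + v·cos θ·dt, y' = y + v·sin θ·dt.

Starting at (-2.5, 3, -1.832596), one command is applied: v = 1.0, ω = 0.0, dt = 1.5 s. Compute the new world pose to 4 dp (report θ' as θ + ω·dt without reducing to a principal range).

θ' = -1.8326 + 0.0·1.5 = -1.8326
ω = 0 → straight: x' = -2.5 + 1.0·cos(-1.8326)·1.5 = -2.8882
y' = 3 + 1.0·sin(-1.8326)·1.5 = 1.5511

(-2.8882, 1.5511, -1.8326)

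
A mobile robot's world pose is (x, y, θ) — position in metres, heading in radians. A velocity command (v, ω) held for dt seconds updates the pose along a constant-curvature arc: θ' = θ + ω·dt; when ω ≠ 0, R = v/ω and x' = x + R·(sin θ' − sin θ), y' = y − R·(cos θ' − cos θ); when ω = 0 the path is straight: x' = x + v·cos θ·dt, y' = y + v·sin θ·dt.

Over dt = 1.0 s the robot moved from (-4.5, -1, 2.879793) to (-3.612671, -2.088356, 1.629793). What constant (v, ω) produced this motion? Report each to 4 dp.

Δθ = 1.629793 − 2.879793 = -1.250000
ω = Δθ/dt = -1.250000/1.0 = -1.2500
R = −Δy/(cos θ' − cos θ) = 1.2000
v = R·ω = 1.2000·-1.2500 = -1.5000

v = -1.5000, ω = -1.2500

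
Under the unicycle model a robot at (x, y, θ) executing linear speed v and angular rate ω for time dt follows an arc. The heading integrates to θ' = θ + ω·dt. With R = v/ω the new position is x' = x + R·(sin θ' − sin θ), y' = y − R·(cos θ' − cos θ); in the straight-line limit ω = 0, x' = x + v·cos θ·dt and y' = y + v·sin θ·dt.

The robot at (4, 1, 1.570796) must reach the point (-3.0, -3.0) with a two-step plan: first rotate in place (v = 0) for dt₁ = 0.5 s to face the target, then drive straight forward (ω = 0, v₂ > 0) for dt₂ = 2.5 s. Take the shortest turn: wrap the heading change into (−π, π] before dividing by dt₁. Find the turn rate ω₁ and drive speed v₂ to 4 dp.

heading to target = atan2(-3−1, -3−4) = -2.6224
Δθ = wrap(-2.6224 − 1.5708) = 2.0899; ω₁ = Δθ/dt₁ = 4.1799
distance = √((-3−4)² + (-3−1)²) = 8.0623; v₂ = distance/dt₂ = 3.2249

ω₁ = 4.1799, v₂ = 3.2249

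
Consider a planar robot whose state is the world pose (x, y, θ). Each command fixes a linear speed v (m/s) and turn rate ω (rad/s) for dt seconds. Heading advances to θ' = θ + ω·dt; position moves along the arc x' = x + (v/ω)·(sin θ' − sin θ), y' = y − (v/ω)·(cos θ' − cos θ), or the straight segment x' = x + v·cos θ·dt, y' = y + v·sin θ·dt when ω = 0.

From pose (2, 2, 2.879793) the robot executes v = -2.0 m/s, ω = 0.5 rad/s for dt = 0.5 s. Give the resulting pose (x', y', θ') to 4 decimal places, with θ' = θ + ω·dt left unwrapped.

θ' = 2.8798 + 0.5·0.5 = 3.1298
R = v/ω = -2.0/0.5 = -4.0000
x' = 2 + -4.0000·(sin 3.1298 − sin 2.8798) = 2.9881
y' = 2 − -4.0000·(cos 3.1298 − cos 2.8798) = 1.8640

(2.9881, 1.8640, 3.1298)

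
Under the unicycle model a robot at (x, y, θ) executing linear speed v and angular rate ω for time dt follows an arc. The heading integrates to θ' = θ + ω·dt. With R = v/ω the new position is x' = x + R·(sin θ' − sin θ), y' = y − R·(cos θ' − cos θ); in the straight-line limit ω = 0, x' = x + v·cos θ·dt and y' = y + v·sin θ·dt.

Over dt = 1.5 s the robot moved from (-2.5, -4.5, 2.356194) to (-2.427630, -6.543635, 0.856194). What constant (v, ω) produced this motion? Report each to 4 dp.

Δθ = 0.856194 − 2.356194 = -1.500000
ω = Δθ/dt = -1.500000/1.5 = -1.0000
R = −Δy/(cos θ' − cos θ) = 1.5000
v = R·ω = 1.5000·-1.0000 = -1.5000

v = -1.5000, ω = -1.0000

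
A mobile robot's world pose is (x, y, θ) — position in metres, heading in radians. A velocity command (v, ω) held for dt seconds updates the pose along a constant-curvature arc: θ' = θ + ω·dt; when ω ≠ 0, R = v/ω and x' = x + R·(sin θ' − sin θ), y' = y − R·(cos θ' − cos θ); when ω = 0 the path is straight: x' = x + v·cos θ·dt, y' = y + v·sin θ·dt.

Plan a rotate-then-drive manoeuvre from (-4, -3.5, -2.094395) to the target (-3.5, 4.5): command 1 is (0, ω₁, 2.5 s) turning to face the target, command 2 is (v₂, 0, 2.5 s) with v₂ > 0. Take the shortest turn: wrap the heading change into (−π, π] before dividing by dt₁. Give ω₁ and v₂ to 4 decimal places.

heading to target = atan2(4.5−-3.5, -3.5−-4) = 1.5084
Δθ = wrap(1.5084 − -2.0944) = -2.6804; ω₁ = Δθ/dt₁ = -1.0722
distance = √((-3.5−-4)² + (4.5−-3.5)²) = 8.0156; v₂ = distance/dt₂ = 3.2062

ω₁ = -1.0722, v₂ = 3.2062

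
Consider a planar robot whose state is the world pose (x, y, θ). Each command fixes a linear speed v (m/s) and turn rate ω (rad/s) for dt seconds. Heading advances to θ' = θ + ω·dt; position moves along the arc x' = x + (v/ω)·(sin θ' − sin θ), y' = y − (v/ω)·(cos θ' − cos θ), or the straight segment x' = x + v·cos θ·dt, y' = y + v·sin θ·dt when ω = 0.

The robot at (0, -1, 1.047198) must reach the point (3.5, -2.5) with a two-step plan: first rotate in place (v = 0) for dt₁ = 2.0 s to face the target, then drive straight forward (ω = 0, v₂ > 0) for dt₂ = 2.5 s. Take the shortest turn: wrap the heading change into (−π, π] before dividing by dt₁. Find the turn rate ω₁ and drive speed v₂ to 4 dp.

ω₁ = -0.7260, v₂ = 1.5232

heading to target = atan2(-2.5−-1, 3.5−0) = -0.4049
Δθ = wrap(-0.4049 − 1.0472) = -1.4521; ω₁ = Δθ/dt₁ = -0.7260
distance = √((3.5−0)² + (-2.5−-1)²) = 3.8079; v₂ = distance/dt₂ = 1.5232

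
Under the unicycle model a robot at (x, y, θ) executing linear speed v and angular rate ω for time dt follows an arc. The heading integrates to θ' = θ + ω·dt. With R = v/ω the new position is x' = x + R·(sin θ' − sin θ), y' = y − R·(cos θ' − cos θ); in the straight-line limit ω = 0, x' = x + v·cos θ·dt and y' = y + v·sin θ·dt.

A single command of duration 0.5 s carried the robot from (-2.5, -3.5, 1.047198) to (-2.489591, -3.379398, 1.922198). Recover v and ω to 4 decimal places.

v = 0.2500, ω = 1.7500

Δθ = 1.922198 − 1.047198 = 0.875000
ω = Δθ/dt = 0.875000/0.5 = 1.7500
R = −Δy/(cos θ' − cos θ) = 0.1429
v = R·ω = 0.1429·1.7500 = 0.2500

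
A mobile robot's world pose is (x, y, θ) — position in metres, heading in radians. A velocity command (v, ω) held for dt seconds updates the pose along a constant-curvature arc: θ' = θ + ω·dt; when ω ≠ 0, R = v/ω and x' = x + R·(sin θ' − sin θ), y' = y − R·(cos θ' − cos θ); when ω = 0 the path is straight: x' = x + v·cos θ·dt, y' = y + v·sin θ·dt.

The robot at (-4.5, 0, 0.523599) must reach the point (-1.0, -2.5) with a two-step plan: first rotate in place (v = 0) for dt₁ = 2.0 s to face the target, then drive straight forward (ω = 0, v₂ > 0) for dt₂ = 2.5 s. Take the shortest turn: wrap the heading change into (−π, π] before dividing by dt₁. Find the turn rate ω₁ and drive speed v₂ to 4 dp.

ω₁ = -0.5719, v₂ = 1.7205

heading to target = atan2(-2.5−0, -1−-4.5) = -0.6202
Δθ = wrap(-0.6202 − 0.5236) = -1.1438; ω₁ = Δθ/dt₁ = -0.5719
distance = √((-1−-4.5)² + (-2.5−0)²) = 4.3012; v₂ = distance/dt₂ = 1.7205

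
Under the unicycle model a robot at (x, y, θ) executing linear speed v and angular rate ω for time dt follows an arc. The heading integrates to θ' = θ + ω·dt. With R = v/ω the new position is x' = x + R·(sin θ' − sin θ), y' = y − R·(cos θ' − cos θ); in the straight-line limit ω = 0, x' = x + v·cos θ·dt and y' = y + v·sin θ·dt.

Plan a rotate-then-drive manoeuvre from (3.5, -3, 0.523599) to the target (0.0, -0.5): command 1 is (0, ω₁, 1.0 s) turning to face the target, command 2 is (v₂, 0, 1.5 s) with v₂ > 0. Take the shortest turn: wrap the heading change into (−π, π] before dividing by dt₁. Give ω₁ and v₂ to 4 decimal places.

ω₁ = 1.9977, v₂ = 2.8674

heading to target = atan2(-0.5−-3, 0−3.5) = 2.5213
Δθ = wrap(2.5213 − 0.5236) = 1.9977; ω₁ = Δθ/dt₁ = 1.9977
distance = √((0−3.5)² + (-0.5−-3)²) = 4.3012; v₂ = distance/dt₂ = 2.8674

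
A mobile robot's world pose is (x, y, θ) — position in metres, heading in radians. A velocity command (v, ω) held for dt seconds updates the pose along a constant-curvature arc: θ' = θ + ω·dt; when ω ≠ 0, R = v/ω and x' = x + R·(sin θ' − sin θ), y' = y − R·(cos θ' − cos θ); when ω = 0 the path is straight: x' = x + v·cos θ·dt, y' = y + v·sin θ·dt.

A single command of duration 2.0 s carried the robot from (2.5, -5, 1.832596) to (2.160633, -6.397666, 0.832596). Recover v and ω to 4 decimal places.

Δθ = 0.832596 − 1.832596 = -1.000000
ω = Δθ/dt = -1.000000/2.0 = -0.5000
R = −Δy/(cos θ' − cos θ) = 1.5000
v = R·ω = 1.5000·-0.5000 = -0.7500

v = -0.7500, ω = -0.5000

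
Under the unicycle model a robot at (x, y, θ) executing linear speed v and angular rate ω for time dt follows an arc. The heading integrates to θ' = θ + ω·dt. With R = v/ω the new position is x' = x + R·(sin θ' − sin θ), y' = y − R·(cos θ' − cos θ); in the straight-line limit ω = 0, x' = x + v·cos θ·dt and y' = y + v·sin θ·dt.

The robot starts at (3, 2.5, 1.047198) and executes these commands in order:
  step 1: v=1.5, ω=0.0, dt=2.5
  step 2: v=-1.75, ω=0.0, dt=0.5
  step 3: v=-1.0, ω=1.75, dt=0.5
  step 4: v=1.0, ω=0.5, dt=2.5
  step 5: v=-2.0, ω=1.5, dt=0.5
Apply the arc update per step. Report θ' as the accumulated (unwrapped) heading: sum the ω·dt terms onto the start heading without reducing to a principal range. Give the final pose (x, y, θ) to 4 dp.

(3.3544, 6.2034, 3.9222)

step 1: θ'=1.0472 (straight) → pose (4.8750, 5.7476, 1.0472)
step 2: θ'=1.0472 (straight) → pose (4.4375, 4.9898, 1.0472)
step 3: θ'=1.9222 (R=-0.5714) → pose (4.3959, 4.5074, 1.9222)
step 4: θ'=3.1722 (R=2.0000) → pose (2.4569, 5.8181, 3.1722)
step 5: θ'=3.9222 (R=-1.3333) → pose (3.3544, 6.2034, 3.9222)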